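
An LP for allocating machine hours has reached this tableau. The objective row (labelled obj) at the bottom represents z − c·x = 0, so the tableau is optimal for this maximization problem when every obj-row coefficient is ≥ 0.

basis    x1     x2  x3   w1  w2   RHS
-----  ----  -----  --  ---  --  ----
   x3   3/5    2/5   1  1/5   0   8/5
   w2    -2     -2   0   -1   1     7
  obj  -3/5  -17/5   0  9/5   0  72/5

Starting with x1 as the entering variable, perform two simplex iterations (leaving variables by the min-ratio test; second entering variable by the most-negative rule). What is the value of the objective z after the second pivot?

28

Ratio test on column x1 — row 1: (8/5)/(3/5) = 8/3; row 2: entry -2 ≤ 0. Minimum is 8/3 at row 1 (x3 leaves); pivot element 3/5.
Pivot on row 1; the obj-row RHS becomes 72/5 − (-3/5)·(8/3) = 16.
Next entering variable (most negative obj-row entry -3): x2.
Ratio test on column x2 — row 1: (8/3)/(2/3) = 4; row 2: entry -2/3 ≤ 0. Minimum is 4 at row 1 (x1 leaves); pivot element 2/3.
After the second pivot the obj-row RHS is 16 − (-3)·4 = 28.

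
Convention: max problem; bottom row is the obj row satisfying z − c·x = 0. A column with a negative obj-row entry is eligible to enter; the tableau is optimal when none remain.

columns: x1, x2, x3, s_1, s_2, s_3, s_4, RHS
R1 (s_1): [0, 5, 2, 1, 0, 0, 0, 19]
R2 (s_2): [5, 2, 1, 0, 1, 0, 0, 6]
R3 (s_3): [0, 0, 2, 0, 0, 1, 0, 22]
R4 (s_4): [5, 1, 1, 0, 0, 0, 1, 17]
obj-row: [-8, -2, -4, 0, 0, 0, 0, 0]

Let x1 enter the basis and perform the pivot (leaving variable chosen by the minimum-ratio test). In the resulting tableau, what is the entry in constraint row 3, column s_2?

Ratio test on column x1 — row 1: entry 0 ≤ 0; row 2: 6/5 = 6/5; row 3: entry 0 ≤ 0; row 4: 17/5 = 17/5. Minimum is 6/5 at row 2 (s_2 leaves); pivot element 5.
Divide row 2 by 5; eliminate column x1 from the other rows.
Row 3 update in column s_2: 0 − 0·(1/5) = 0.

0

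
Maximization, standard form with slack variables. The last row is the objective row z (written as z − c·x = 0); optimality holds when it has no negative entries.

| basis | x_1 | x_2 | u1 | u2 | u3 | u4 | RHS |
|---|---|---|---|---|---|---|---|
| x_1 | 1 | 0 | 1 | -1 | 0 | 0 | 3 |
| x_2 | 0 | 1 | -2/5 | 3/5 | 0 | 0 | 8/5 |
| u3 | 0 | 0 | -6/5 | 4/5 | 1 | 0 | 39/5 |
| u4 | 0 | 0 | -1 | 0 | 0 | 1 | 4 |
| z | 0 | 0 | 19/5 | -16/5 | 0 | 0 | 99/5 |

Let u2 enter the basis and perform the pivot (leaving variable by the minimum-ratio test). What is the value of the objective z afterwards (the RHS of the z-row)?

Ratio test on column u2 — row 1: entry -1 ≤ 0; row 2: (8/5)/(3/5) = 8/3; row 3: (39/5)/(4/5) = 39/4; row 4: entry 0 ≤ 0. Minimum is 8/3 at row 2 (x_2 leaves); pivot element 3/5.
Pivot on row 2; the z-row RHS becomes 99/5 − (-16/5)·(8/3) = 85/3.

85/3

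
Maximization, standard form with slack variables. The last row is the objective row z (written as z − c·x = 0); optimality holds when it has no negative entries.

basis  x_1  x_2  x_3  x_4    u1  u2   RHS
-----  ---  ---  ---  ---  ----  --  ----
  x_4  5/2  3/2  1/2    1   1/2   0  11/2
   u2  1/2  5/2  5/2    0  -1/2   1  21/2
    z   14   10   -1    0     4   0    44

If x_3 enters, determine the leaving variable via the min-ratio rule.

u2

Column x_3 entries and ratios — x_4: (11/2)/(1/2) = 11; u2: (21/2)/(5/2) = 21/5.
Smallest ratio is 21/5 in the row of u2, so u2 leaves.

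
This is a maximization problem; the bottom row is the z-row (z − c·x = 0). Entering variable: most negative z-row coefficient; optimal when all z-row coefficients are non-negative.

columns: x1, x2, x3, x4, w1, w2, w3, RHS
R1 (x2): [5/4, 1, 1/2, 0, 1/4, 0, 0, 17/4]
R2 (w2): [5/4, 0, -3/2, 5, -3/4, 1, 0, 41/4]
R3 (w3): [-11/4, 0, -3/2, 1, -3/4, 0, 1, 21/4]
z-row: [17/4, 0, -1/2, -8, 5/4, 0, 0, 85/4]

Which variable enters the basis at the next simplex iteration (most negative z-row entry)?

x4

Negative z-row entries: x3: -1/2, x4: -8.
The most negative is -8 in column x4, so x4 enters.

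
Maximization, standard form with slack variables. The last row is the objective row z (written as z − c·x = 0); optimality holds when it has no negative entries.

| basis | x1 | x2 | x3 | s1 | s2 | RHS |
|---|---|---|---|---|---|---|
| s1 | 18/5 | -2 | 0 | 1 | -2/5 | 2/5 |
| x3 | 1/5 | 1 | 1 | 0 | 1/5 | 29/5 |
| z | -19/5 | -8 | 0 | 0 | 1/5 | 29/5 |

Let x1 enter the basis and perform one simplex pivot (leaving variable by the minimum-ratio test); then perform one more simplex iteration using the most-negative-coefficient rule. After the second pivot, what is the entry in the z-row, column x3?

91/10

Ratio test on column x1 — row 1: (2/5)/(18/5) = 1/9; row 2: (29/5)/(1/5) = 29. Minimum is 1/9 at row 1 (s1 leaves); pivot element 18/5.
Divide row 1 by 18/5; eliminate column x1 from the other rows.
Second iteration: most negative z-row entry is -91/9 in column x2, so x2 enters.
Ratio test on column x2 — row 1: entry -5/9 ≤ 0; row 2: (52/9)/(10/9) = 26/5. Minimum is 26/5 at row 2 (x3 leaves); pivot element 10/9.
Divide row 2 by 10/9; eliminate column x2 from the other rows.
After both pivots, the entry at the z-row, column x3 is 91/10.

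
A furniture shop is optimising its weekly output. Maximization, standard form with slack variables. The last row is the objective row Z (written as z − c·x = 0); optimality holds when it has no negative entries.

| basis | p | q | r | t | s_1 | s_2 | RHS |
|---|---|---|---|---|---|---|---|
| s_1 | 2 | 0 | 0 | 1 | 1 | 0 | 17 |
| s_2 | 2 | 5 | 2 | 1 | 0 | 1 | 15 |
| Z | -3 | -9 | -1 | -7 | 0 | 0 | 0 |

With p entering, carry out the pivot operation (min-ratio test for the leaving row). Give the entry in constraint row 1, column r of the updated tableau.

-2

Ratio test on column p — row 1: 17/2 = 17/2; row 2: 15/2 = 15/2. Minimum is 15/2 at row 2 (s_2 leaves); pivot element 2.
Divide row 2 by 2; eliminate column p from the other rows.
Row 1 update in column r: 0 − 2·1 = -2.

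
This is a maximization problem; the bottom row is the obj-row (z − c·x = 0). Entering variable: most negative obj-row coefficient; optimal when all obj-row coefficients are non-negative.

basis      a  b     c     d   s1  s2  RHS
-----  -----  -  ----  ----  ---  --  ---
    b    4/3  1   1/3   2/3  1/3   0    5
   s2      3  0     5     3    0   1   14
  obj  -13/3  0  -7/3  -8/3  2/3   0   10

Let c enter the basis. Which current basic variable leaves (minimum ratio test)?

Column c entries and ratios — b: 5/(1/3) = 15; s2: 14/5 = 14/5.
Smallest ratio is 14/5 in the row of s2, so s2 leaves.

s2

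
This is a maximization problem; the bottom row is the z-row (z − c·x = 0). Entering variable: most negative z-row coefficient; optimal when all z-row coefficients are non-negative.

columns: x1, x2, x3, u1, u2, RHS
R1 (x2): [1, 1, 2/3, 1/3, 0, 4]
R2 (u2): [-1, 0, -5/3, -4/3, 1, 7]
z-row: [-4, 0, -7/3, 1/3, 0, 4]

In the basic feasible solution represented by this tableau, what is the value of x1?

x1 is not in the basis, so in the current basic feasible solution x1 = 0.

0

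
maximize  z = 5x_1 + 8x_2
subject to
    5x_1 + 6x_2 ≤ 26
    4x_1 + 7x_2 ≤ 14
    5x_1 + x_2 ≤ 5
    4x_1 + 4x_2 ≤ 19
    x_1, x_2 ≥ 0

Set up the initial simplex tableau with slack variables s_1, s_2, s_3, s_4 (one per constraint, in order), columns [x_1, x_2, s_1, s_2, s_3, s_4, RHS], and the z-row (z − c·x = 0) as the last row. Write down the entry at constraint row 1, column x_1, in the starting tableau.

Constraint 1 has coefficient 5 on x_1.

5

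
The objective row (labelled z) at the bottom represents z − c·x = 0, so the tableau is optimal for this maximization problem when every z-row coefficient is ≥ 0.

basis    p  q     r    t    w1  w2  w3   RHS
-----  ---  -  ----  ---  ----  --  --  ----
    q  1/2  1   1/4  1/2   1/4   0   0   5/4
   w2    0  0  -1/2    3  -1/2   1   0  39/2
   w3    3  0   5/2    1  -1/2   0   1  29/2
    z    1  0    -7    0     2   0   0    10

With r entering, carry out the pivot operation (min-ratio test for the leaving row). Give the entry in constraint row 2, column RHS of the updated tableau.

Ratio test on column r — row 1: (5/4)/(1/4) = 5; row 2: entry -1/2 ≤ 0; row 3: (29/2)/(5/2) = 29/5. Minimum is 5 at row 1 (q leaves); pivot element 1/4.
Divide row 1 by 1/4; eliminate column r from the other rows.
Row 2 update in column RHS: 39/2 − (-1/2)·5 = 22.

22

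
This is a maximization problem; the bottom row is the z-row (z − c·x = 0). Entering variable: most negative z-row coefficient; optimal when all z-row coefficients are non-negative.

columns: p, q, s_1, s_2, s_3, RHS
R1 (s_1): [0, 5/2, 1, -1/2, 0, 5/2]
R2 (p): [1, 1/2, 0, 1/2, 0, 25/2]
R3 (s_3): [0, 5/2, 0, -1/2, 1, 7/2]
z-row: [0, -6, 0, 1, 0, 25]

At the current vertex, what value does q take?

0

q is not in the basis, so in the current basic feasible solution q = 0.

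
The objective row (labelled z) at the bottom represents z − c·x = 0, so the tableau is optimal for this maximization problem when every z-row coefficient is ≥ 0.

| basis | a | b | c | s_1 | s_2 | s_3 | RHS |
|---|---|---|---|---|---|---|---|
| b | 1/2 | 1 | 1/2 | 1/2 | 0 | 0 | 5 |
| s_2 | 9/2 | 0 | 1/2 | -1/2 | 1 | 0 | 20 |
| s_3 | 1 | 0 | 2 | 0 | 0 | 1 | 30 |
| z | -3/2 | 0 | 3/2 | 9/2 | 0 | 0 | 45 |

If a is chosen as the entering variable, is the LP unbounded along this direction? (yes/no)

no

Column a has positive entries in row(s) 1, 2, 3, so the ratio test bounds it — not unbounded.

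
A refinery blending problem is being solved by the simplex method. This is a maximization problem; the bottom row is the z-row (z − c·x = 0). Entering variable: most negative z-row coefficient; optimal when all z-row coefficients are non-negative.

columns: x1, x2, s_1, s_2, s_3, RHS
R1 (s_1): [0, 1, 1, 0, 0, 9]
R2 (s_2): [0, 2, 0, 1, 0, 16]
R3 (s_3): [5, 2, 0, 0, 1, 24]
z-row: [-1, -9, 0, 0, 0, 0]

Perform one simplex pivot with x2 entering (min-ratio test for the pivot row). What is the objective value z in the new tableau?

Ratio test on column x2 — row 1: 9/1 = 9; row 2: 16/2 = 8; row 3: 24/2 = 12. Minimum is 8 at row 2 (s_2 leaves); pivot element 2.
Pivot on row 2; the z-row RHS becomes 0 − (-9)·8 = 72.

72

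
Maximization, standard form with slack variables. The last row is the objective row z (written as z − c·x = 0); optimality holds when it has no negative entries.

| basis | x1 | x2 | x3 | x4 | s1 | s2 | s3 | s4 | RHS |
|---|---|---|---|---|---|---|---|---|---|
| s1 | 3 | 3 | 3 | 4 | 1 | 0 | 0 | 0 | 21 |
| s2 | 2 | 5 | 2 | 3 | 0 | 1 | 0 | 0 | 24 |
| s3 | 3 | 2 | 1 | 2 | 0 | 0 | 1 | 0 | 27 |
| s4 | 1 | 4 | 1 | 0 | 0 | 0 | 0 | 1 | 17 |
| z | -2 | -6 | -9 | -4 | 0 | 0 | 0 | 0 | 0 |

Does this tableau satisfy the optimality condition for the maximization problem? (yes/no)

no

The z-row has a negative entry -9 in column x3, so it is not optimal.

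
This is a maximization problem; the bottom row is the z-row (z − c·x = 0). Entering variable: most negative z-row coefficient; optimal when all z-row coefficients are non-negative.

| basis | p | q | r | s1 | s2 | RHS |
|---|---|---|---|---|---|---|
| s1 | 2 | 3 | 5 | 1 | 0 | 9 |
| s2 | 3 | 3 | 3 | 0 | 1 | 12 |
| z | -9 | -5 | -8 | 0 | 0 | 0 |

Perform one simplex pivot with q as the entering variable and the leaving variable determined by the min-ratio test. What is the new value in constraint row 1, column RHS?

3

Ratio test on column q — row 1: 9/3 = 3; row 2: 12/3 = 4. Minimum is 3 at row 1 (s1 leaves); pivot element 3.
Divide row 1 by 3; eliminate column q from the other rows.
In the new row 1, the RHS entry is the old entry divided by the pivot: 9/3 = 3.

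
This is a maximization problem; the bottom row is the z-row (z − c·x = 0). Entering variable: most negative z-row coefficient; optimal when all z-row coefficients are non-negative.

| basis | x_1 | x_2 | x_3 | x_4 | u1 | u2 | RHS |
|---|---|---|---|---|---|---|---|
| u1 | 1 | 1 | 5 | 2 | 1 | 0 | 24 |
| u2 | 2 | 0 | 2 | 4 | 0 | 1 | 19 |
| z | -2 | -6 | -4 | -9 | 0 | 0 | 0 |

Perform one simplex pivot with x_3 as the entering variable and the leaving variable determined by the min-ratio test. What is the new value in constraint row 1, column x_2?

Ratio test on column x_3 — row 1: 24/5 = 24/5; row 2: 19/2 = 19/2. Minimum is 24/5 at row 1 (u1 leaves); pivot element 5.
Divide row 1 by 5; eliminate column x_3 from the other rows.
In the new row 1, the x_2 entry is the old entry divided by the pivot: 1/5 = 1/5.

1/5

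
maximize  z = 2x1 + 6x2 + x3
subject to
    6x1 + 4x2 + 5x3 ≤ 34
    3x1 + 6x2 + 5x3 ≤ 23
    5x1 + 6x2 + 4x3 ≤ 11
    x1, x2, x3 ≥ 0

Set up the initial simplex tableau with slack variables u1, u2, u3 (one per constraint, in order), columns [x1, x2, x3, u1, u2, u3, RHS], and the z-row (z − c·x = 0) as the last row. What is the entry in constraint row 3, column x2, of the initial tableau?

Constraint 3 has coefficient 6 on x2.

6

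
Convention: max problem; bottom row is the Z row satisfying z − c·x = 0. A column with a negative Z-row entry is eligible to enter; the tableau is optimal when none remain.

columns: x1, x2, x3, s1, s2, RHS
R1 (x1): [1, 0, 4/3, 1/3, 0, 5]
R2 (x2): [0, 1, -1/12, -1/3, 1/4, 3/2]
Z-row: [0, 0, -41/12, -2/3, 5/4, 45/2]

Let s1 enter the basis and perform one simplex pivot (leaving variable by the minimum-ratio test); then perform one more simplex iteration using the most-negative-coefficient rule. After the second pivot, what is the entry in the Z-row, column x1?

Ratio test on column s1 — row 1: 5/(1/3) = 15; row 2: entry -1/3 ≤ 0. Minimum is 15 at row 1 (x1 leaves); pivot element 1/3.
Divide row 1 by 1/3; eliminate column s1 from the other rows.
Second iteration: most negative Z-row entry is -3/4 in column x3, so x3 enters.
Ratio test on column x3 — row 1: 15/4 = 15/4; row 2: (13/2)/(5/4) = 26/5. Minimum is 15/4 at row 1 (s1 leaves); pivot element 4.
Divide row 1 by 4; eliminate column x3 from the other rows.
After both pivots, the entry at the Z-row, column x1 is 41/16.

41/16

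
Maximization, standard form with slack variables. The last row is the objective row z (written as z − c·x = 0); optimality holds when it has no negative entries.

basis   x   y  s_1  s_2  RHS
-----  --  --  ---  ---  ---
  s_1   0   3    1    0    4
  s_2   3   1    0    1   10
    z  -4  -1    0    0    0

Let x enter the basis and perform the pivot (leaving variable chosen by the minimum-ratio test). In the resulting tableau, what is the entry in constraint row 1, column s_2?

Ratio test on column x — row 1: entry 0 ≤ 0; row 2: 10/3 = 10/3. Minimum is 10/3 at row 2 (s_2 leaves); pivot element 3.
Divide row 2 by 3; eliminate column x from the other rows.
Row 1 update in column s_2: 0 − 0·(1/3) = 0.

0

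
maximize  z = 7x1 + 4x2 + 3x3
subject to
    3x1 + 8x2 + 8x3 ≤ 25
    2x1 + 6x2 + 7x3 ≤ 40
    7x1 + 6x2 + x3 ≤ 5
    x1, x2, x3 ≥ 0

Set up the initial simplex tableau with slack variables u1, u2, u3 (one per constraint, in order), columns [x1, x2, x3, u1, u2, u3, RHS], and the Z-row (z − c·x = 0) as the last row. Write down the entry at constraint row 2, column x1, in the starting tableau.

2

Constraint 2 has coefficient 2 on x1.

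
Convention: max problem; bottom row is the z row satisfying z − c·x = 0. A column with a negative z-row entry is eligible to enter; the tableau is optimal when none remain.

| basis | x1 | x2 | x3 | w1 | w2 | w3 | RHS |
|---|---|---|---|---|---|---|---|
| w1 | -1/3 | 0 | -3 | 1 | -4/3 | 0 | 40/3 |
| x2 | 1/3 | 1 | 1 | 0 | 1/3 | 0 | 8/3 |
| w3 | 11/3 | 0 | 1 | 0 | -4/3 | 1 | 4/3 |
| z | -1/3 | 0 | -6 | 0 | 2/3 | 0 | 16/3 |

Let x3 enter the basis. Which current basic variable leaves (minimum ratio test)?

Column x3 entries and ratios — w1: -3 ≤ 0, skip; x2: (8/3)/1 = 8/3; w3: (4/3)/1 = 4/3.
Smallest ratio is 4/3 in the row of w3, so w3 leaves.

w3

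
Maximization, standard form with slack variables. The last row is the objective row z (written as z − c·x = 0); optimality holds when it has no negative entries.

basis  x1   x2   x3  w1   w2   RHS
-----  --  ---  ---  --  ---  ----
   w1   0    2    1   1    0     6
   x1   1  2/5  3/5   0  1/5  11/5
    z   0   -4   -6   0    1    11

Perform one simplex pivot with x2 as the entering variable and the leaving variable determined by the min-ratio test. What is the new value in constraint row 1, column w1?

Ratio test on column x2 — row 1: 6/2 = 3; row 2: (11/5)/(2/5) = 11/2. Minimum is 3 at row 1 (w1 leaves); pivot element 2.
Divide row 1 by 2; eliminate column x2 from the other rows.
In the new row 1, the w1 entry is the old entry divided by the pivot: 1/2 = 1/2.

1/2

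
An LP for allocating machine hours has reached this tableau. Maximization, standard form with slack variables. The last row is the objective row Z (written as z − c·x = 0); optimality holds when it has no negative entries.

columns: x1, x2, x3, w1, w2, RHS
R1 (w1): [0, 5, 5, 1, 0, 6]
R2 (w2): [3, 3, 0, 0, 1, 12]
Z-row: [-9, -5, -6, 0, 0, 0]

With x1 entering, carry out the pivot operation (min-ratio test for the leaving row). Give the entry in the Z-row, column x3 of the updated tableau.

-6

Ratio test on column x1 — row 1: entry 0 ≤ 0; row 2: 12/3 = 4. Minimum is 4 at row 2 (w2 leaves); pivot element 3.
Divide row 2 by 3; eliminate column x1 from the other rows.
Z-row update in column x3: -6 − (-9)·0 = -6.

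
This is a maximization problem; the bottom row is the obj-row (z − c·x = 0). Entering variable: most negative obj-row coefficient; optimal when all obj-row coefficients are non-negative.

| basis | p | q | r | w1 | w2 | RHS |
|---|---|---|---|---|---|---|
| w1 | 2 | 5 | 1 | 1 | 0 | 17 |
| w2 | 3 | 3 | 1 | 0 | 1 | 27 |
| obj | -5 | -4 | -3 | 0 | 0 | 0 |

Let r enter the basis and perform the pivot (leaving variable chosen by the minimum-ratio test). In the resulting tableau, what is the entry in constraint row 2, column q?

Ratio test on column r — row 1: 17/1 = 17; row 2: 27/1 = 27. Minimum is 17 at row 1 (w1 leaves); pivot element 1.
Divide row 1 by 1; eliminate column r from the other rows.
Row 2 update in column q: 3 − 1·5 = -2.

-2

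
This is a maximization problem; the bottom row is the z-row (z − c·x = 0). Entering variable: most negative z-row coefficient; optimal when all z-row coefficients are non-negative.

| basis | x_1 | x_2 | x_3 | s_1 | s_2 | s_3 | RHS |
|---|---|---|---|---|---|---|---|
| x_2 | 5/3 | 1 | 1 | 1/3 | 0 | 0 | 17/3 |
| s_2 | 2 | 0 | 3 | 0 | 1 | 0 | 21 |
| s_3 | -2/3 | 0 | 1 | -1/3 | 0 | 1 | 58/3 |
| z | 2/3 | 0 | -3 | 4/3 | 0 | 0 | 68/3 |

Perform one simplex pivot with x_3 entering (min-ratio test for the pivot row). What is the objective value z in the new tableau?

Ratio test on column x_3 — row 1: (17/3)/1 = 17/3; row 2: 21/3 = 7; row 3: (58/3)/1 = 58/3. Minimum is 17/3 at row 1 (x_2 leaves); pivot element 1.
Pivot on row 1; the z-row RHS becomes 68/3 − (-3)·(17/3) = 119/3.

119/3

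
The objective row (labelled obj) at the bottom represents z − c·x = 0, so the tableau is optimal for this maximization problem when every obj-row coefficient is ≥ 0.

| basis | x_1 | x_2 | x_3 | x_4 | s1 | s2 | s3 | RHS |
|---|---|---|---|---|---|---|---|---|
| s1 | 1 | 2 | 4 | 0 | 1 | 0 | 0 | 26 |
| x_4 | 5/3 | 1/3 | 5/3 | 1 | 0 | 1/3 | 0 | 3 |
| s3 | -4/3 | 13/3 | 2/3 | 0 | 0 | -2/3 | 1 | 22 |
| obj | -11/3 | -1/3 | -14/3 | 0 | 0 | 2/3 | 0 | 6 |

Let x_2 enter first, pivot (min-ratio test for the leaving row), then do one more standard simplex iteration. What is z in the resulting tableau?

Ratio test on column x_2 — row 1: 26/2 = 13; row 2: 3/(1/3) = 9; row 3: 22/(13/3) = 66/13. Minimum is 66/13 at row 3 (s3 leaves); pivot element 13/3.
Pivot on row 3; the obj-row RHS becomes 6 − (-1/3)·(66/13) = 100/13.
Next entering variable (most negative obj-row entry -60/13): x_3.
Ratio test on column x_3 — row 1: (206/13)/(48/13) = 103/24; row 2: (17/13)/(21/13) = 17/21; row 3: (66/13)/(2/13) = 33. Minimum is 17/21 at row 2 (x_4 leaves); pivot element 21/13.
After the second pivot the obj-row RHS is 100/13 − (-60/13)·(17/21) = 80/7.

80/7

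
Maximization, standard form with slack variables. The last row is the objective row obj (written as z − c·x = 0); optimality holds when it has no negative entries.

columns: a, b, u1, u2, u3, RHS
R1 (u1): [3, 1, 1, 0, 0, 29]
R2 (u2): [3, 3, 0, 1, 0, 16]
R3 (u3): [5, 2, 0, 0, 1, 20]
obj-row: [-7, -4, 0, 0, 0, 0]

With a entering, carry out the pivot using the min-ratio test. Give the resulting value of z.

Ratio test on column a — row 1: 29/3 = 29/3; row 2: 16/3 = 16/3; row 3: 20/5 = 4. Minimum is 4 at row 3 (u3 leaves); pivot element 5.
Pivot on row 3; the obj-row RHS becomes 0 − (-7)·4 = 28.

28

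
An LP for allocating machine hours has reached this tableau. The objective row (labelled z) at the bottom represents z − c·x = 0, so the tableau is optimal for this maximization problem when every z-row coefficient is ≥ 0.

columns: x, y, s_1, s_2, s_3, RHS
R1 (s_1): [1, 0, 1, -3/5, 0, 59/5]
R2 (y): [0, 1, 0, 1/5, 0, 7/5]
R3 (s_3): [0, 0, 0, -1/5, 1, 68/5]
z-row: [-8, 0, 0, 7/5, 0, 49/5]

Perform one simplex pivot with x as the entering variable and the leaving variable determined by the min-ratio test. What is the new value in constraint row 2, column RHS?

7/5

Ratio test on column x — row 1: (59/5)/1 = 59/5; row 2: entry 0 ≤ 0; row 3: entry 0 ≤ 0. Minimum is 59/5 at row 1 (s_1 leaves); pivot element 1.
Divide row 1 by 1; eliminate column x from the other rows.
Row 2 update in column RHS: 7/5 − 0·(59/5) = 7/5.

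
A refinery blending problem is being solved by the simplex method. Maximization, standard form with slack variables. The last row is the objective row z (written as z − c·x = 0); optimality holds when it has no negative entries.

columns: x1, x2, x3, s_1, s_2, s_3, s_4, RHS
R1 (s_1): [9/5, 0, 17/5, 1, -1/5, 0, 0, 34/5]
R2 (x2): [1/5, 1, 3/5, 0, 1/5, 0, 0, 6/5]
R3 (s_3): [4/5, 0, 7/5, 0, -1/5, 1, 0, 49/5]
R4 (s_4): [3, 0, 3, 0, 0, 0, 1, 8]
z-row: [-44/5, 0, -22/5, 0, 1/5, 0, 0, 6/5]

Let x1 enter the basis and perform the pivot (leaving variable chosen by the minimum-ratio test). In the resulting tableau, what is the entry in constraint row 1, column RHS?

2

Ratio test on column x1 — row 1: (34/5)/(9/5) = 34/9; row 2: (6/5)/(1/5) = 6; row 3: (49/5)/(4/5) = 49/4; row 4: 8/3 = 8/3. Minimum is 8/3 at row 4 (s_4 leaves); pivot element 3.
Divide row 4 by 3; eliminate column x1 from the other rows.
Row 1 update in column RHS: 34/5 − (9/5)·(8/3) = 2.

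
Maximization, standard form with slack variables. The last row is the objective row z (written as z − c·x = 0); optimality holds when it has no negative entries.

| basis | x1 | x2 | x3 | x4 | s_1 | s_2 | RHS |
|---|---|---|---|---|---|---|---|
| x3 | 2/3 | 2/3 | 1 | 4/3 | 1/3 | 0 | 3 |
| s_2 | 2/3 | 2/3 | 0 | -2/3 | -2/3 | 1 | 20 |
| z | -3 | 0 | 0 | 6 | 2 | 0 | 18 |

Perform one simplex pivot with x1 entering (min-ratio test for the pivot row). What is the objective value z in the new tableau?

63/2

Ratio test on column x1 — row 1: 3/(2/3) = 9/2; row 2: 20/(2/3) = 30. Minimum is 9/2 at row 1 (x3 leaves); pivot element 2/3.
Pivot on row 1; the z-row RHS becomes 18 − (-3)·(9/2) = 63/2.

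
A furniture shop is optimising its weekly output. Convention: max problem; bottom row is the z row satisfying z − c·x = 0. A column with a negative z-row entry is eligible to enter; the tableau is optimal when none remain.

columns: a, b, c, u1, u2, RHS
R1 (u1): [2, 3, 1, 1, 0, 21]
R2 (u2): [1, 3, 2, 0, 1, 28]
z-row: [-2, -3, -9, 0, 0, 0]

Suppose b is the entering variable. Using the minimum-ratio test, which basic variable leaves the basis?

Column b entries and ratios — u1: 21/3 = 7; u2: 28/3 = 28/3.
Smallest ratio is 7 in the row of u1, so u1 leaves.

u1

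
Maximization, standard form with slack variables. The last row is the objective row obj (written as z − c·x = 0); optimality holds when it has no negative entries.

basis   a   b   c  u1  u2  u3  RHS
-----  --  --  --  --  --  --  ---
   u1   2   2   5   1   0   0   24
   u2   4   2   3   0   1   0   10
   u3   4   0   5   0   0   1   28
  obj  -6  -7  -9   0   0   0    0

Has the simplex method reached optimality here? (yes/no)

no

The obj-row has a negative entry -9 in column c, so it is not optimal.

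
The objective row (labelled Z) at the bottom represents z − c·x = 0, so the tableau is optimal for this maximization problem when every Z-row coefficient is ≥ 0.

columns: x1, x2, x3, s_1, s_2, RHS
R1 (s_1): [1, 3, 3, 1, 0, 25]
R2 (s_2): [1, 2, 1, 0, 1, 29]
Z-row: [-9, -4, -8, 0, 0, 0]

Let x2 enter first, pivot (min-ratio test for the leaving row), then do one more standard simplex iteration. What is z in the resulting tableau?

Ratio test on column x2 — row 1: 25/3 = 25/3; row 2: 29/2 = 29/2. Minimum is 25/3 at row 1 (s_1 leaves); pivot element 3.
Pivot on row 1; the Z-row RHS becomes 0 − (-4)·(25/3) = 100/3.
Next entering variable (most negative Z-row entry -23/3): x1.
Ratio test on column x1 — row 1: (25/3)/(1/3) = 25; row 2: (37/3)/(1/3) = 37. Minimum is 25 at row 1 (x2 leaves); pivot element 1/3.
After the second pivot the Z-row RHS is 100/3 − (-23/3)·25 = 225.

225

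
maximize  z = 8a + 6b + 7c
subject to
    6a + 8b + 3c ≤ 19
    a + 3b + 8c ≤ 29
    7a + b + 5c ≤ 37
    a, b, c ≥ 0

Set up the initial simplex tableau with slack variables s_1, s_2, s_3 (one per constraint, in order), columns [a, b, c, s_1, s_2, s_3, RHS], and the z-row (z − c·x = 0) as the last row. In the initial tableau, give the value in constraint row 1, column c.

Constraint 1 has coefficient 3 on c.

3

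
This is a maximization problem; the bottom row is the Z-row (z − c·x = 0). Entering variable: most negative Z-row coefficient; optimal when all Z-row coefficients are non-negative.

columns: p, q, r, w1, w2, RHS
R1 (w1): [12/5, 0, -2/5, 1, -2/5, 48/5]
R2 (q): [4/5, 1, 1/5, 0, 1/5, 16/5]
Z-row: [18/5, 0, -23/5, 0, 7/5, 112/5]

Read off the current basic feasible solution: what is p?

0

p is not in the basis, so in the current basic feasible solution p = 0.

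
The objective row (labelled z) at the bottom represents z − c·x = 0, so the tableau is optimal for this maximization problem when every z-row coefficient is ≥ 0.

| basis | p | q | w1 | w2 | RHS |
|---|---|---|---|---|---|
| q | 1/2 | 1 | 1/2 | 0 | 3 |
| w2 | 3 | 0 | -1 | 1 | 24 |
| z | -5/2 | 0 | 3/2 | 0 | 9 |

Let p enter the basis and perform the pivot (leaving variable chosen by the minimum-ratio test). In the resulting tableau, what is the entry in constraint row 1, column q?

2

Ratio test on column p — row 1: 3/(1/2) = 6; row 2: 24/3 = 8. Minimum is 6 at row 1 (q leaves); pivot element 1/2.
Divide row 1 by 1/2; eliminate column p from the other rows.
In the new row 1, the q entry is the old entry divided by the pivot: 1/(1/2) = 2.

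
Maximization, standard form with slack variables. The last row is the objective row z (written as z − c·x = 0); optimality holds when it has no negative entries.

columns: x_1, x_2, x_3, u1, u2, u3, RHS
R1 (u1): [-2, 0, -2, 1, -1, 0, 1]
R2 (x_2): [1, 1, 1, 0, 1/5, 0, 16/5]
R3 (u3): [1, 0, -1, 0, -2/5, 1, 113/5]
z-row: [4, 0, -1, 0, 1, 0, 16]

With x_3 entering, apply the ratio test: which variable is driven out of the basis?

Column x_3 entries and ratios — u1: -2 ≤ 0, skip; x_2: (16/5)/1 = 16/5; u3: -1 ≤ 0, skip.
Smallest ratio is 16/5 in the row of x_2, so x_2 leaves.

x_2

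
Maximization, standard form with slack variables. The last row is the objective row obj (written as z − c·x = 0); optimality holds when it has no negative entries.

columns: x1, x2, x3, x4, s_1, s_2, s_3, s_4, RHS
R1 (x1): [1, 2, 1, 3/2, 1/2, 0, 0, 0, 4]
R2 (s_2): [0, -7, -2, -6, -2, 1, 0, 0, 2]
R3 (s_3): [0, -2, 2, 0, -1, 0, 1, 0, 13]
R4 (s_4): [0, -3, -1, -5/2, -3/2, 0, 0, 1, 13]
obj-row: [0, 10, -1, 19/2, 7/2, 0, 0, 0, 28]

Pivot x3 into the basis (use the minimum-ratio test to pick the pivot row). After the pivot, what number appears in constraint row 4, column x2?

-1

Ratio test on column x3 — row 1: 4/1 = 4; row 2: entry -2 ≤ 0; row 3: 13/2 = 13/2; row 4: entry -1 ≤ 0. Minimum is 4 at row 1 (x1 leaves); pivot element 1.
Divide row 1 by 1; eliminate column x3 from the other rows.
Row 4 update in column x2: -3 − (-1)·2 = -1.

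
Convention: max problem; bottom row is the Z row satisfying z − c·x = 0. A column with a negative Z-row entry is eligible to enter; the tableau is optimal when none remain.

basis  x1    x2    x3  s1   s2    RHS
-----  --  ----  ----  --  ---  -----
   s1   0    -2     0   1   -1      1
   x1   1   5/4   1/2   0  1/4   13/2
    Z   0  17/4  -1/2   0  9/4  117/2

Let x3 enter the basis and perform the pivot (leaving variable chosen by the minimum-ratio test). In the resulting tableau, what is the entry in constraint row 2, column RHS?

Ratio test on column x3 — row 1: entry 0 ≤ 0; row 2: (13/2)/(1/2) = 13. Minimum is 13 at row 2 (x1 leaves); pivot element 1/2.
Divide row 2 by 1/2; eliminate column x3 from the other rows.
In the new row 2, the RHS entry is the old entry divided by the pivot: (13/2)/(1/2) = 13.

13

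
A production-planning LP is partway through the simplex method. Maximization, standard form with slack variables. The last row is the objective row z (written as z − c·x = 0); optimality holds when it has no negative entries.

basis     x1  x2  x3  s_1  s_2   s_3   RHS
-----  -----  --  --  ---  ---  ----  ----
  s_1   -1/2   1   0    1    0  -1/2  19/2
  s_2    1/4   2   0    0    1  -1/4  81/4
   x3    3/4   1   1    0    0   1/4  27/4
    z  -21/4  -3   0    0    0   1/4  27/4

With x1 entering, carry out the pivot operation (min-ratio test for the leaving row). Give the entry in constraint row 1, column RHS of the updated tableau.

Ratio test on column x1 — row 1: entry -1/2 ≤ 0; row 2: (81/4)/(1/4) = 81; row 3: (27/4)/(3/4) = 9. Minimum is 9 at row 3 (x3 leaves); pivot element 3/4.
Divide row 3 by 3/4; eliminate column x1 from the other rows.
Row 1 update in column RHS: 19/2 − (-1/2)·9 = 14.

14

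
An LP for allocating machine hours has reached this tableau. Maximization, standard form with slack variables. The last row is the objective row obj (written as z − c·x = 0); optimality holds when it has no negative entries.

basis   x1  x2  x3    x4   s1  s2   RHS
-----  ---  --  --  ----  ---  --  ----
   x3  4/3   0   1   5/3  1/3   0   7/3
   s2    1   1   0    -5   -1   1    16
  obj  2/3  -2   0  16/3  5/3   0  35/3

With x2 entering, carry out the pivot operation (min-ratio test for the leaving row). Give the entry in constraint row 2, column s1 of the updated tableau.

Ratio test on column x2 — row 1: entry 0 ≤ 0; row 2: 16/1 = 16. Minimum is 16 at row 2 (s2 leaves); pivot element 1.
Divide row 2 by 1; eliminate column x2 from the other rows.
In the new row 2, the s1 entry is the old entry divided by the pivot: (-1)/1 = -1.

-1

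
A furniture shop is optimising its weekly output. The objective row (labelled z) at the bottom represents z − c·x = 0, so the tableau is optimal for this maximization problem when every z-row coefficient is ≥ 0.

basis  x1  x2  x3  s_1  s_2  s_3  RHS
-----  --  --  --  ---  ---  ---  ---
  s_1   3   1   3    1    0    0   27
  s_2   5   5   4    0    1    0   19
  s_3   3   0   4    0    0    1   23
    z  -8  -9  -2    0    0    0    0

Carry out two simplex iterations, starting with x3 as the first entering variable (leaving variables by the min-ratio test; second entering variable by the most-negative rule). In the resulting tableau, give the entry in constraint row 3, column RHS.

Ratio test on column x3 — row 1: 27/3 = 9; row 2: 19/4 = 19/4; row 3: 23/4 = 23/4. Minimum is 19/4 at row 2 (s_2 leaves); pivot element 4.
Divide row 2 by 4; eliminate column x3 from the other rows.
Second iteration: most negative z-row entry is -13/2 in column x2, so x2 enters.
Ratio test on column x2 — row 1: entry -11/4 ≤ 0; row 2: (19/4)/(5/4) = 19/5; row 3: entry -5 ≤ 0. Minimum is 19/5 at row 2 (x3 leaves); pivot element 5/4.
Divide row 2 by 5/4; eliminate column x2 from the other rows.
After both pivots, the entry at constraint row 3, column RHS is 23.

23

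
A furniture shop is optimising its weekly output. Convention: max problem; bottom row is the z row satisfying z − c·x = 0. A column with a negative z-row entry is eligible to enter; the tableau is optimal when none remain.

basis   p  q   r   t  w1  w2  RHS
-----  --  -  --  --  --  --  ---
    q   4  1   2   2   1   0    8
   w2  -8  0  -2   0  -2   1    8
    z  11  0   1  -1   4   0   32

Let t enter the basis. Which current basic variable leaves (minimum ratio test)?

q

Column t entries and ratios — q: 8/2 = 4; w2: 0 ≤ 0, skip.
Smallest ratio is 4 in the row of q, so q leaves.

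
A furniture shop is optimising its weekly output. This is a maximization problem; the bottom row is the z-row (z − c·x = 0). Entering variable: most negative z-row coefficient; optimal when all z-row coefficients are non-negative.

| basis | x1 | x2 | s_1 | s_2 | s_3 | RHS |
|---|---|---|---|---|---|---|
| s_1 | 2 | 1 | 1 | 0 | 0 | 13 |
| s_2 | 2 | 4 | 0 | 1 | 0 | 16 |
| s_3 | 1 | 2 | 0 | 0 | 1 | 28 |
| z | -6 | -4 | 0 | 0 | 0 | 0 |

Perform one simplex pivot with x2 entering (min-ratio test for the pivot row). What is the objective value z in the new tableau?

Ratio test on column x2 — row 1: 13/1 = 13; row 2: 16/4 = 4; row 3: 28/2 = 14. Minimum is 4 at row 2 (s_2 leaves); pivot element 4.
Pivot on row 2; the z-row RHS becomes 0 − (-4)·4 = 16.

16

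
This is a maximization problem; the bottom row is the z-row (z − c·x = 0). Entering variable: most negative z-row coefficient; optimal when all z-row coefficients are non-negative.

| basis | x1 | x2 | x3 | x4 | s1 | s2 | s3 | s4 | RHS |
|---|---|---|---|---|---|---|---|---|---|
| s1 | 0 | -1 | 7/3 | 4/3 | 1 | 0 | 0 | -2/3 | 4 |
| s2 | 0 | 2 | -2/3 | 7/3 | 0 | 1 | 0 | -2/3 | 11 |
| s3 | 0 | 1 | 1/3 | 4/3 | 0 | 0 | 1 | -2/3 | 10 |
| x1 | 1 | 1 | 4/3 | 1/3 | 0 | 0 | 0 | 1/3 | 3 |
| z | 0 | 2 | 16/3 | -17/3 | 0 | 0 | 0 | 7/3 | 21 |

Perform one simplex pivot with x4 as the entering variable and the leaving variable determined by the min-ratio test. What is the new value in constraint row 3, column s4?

0

Ratio test on column x4 — row 1: 4/(4/3) = 3; row 2: 11/(7/3) = 33/7; row 3: 10/(4/3) = 15/2; row 4: 3/(1/3) = 9. Minimum is 3 at row 1 (s1 leaves); pivot element 4/3.
Divide row 1 by 4/3; eliminate column x4 from the other rows.
Row 3 update in column s4: -2/3 − (4/3)·(-1/2) = 0.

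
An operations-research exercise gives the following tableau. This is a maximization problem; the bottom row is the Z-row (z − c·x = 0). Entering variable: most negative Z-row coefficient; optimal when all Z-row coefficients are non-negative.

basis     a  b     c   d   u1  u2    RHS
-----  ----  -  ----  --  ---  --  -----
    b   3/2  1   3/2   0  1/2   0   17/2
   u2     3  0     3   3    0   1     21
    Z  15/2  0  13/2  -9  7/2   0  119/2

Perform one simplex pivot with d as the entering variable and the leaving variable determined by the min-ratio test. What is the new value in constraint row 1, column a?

3/2

Ratio test on column d — row 1: entry 0 ≤ 0; row 2: 21/3 = 7. Minimum is 7 at row 2 (u2 leaves); pivot element 3.
Divide row 2 by 3; eliminate column d from the other rows.
Row 1 update in column a: 3/2 − 0·1 = 3/2.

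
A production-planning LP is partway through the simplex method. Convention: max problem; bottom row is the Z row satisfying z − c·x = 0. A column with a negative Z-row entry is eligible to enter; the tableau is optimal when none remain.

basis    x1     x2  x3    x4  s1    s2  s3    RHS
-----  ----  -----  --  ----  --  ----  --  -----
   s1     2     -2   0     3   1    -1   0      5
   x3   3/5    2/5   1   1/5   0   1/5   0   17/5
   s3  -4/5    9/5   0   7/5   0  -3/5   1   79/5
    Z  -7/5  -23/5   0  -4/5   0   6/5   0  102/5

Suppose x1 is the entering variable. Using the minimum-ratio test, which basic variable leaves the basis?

Column x1 entries and ratios — s1: 5/2 = 5/2; x3: (17/5)/(3/5) = 17/3; s3: -4/5 ≤ 0, skip.
Smallest ratio is 5/2 in the row of s1, so s1 leaves.

s1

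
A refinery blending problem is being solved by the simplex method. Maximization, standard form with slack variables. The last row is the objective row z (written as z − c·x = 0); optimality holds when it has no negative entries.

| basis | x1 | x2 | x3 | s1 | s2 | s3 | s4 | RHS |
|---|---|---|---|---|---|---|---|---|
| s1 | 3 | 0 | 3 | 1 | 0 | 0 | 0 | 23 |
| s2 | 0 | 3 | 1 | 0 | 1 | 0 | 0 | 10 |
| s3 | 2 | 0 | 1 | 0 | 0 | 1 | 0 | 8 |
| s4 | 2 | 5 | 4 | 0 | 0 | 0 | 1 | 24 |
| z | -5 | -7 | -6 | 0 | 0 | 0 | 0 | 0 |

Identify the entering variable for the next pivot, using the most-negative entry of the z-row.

x2

Negative z-row entries: x1: -5, x2: -7, x3: -6.
The most negative is -7 in column x2, so x2 enters.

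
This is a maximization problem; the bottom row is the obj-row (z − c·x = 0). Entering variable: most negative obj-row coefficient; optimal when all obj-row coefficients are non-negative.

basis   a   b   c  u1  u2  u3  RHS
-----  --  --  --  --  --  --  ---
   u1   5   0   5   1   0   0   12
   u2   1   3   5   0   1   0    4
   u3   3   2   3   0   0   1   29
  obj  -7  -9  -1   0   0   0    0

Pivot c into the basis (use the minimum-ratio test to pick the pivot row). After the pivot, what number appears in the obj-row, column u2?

Ratio test on column c — row 1: 12/5 = 12/5; row 2: 4/5 = 4/5; row 3: 29/3 = 29/3. Minimum is 4/5 at row 2 (u2 leaves); pivot element 5.
Divide row 2 by 5; eliminate column c from the other rows.
obj-row update in column u2: 0 − (-1)·(1/5) = 1/5.

1/5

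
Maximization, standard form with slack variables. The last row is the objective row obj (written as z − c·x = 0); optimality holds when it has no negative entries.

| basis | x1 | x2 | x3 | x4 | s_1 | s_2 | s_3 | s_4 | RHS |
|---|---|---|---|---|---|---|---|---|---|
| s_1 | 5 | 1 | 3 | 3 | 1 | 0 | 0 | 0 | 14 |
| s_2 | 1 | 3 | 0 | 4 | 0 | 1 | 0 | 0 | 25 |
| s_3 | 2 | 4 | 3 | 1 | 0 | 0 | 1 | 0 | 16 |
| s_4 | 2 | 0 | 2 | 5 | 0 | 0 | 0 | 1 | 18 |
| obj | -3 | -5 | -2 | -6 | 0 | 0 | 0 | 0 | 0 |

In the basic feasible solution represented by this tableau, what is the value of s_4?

s_4 is basic (row 4); its value is the RHS of that row, 18.

18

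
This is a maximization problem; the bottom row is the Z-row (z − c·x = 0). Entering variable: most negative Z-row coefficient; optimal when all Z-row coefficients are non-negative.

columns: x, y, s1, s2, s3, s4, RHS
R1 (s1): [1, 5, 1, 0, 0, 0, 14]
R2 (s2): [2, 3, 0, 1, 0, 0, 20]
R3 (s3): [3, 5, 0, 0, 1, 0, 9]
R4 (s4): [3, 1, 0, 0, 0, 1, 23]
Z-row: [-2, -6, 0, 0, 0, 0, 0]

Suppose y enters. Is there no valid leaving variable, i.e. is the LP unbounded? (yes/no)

Column y has positive entries in row(s) 1, 2, 3, 4, so the ratio test bounds it — not unbounded.

no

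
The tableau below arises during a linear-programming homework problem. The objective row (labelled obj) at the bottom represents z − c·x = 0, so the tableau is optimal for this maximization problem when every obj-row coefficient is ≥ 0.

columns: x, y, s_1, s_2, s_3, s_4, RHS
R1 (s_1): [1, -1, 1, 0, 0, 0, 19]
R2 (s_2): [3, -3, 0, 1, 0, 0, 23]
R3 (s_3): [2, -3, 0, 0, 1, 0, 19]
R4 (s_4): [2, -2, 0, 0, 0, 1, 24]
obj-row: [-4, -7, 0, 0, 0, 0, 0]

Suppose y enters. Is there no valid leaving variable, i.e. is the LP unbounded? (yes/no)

Every constraint-row entry in column y is ≤ 0, so increasing y is unbounded.

yes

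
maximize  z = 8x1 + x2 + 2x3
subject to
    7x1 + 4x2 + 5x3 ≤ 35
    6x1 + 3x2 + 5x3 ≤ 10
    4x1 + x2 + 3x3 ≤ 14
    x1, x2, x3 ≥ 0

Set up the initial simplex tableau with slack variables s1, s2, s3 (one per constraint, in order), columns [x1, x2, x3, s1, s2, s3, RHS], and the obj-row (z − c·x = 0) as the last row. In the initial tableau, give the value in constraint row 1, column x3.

5

Constraint 1 has coefficient 5 on x3.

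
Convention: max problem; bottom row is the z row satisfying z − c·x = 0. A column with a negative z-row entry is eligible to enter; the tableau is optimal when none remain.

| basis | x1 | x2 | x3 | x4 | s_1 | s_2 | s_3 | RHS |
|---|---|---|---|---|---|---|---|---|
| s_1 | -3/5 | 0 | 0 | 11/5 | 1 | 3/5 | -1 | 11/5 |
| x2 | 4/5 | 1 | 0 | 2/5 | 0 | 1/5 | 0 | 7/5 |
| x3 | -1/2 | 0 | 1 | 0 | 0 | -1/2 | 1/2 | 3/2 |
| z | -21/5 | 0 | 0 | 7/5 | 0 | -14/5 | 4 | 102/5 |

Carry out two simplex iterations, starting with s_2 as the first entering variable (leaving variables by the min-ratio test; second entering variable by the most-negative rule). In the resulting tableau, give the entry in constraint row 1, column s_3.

Ratio test on column s_2 — row 1: (11/5)/(3/5) = 11/3; row 2: (7/5)/(1/5) = 7; row 3: entry -1/2 ≤ 0. Minimum is 11/3 at row 1 (s_1 leaves); pivot element 3/5.
Divide row 1 by 3/5; eliminate column s_2 from the other rows.
Second iteration: most negative z-row entry is -7 in column x1, so x1 enters.
Ratio test on column x1 — row 1: entry -1 ≤ 0; row 2: (2/3)/1 = 2/3; row 3: entry -1 ≤ 0. Minimum is 2/3 at row 2 (x2 leaves); pivot element 1.
Divide row 2 by 1; eliminate column x1 from the other rows.
After both pivots, the entry at constraint row 1, column s_3 is -4/3.

-4/3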